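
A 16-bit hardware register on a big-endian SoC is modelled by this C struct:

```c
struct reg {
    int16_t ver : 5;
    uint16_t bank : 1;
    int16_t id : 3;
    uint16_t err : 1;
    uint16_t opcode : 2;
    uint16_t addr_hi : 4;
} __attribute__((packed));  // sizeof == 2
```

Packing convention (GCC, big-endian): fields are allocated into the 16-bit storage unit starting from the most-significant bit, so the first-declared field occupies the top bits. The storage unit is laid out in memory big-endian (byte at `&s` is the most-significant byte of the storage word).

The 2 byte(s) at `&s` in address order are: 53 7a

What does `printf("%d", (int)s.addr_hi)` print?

10

[0]=0x53 [1]=0x7a (big-endian) → word 0x537a
ver [11+:5] = (word>>11) & 0x1f = 10
bank [10+:1] = (word>>10) & 0x1 = 0
id [7+:3] = (word>>7) & 0x7 = 6
err [6+:1] = (word>>6) & 0x1 = 1
opcode [4+:2] = (word>>4) & 0x3 = 3
addr_hi [0+:4] = (word>>0) & 0xf = 10  ←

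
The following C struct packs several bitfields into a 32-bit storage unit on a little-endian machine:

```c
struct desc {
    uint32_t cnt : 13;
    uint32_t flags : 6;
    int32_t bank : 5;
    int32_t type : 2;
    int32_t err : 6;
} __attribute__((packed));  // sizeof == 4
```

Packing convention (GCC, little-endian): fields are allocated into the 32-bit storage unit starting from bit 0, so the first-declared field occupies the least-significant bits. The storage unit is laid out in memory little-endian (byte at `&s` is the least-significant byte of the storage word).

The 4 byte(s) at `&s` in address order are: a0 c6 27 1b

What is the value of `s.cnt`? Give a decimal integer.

[0]=0xa0 [1]=0xc6 [2]=0x27 [3]=0x1b (little-endian) → word 0x1b27c6a0
cnt:13 @ bit 0 → (0x1b27c6a0>>0)&0x1fff = 0x6a0  ←
flags:6 @ bit 13 → (0x1b27c6a0>>13)&0x3f = 0x3e
bank:5 @ bit 19 → (0x1b27c6a0>>19)&0x1f = 0x4
type:2 @ bit 24 → (0x1b27c6a0>>24)&0x3 = 0x3
err:6 @ bit 26 → (0x1b27c6a0>>26)&0x3f = 0x6

1696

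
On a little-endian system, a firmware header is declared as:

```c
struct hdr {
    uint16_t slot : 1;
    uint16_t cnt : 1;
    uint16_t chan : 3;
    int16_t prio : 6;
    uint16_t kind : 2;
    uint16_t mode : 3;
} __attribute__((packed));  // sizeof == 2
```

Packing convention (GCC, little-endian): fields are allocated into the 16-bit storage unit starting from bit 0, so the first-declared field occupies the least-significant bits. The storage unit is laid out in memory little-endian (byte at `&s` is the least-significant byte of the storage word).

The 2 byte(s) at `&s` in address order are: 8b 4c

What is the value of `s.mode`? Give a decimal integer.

[0]=0x8b [1]=0x4c (little-endian) → word 0x4c8b
slot:1 @ bit 0 → (0x4c8b>>0)&0x1 = 0x1
cnt:1 @ bit 1 → (0x4c8b>>1)&0x1 = 0x1
chan:3 @ bit 2 → (0x4c8b>>2)&0x7 = 0x2
prio:6 @ bit 5 → (0x4c8b>>5)&0x3f = 0x24
kind:2 @ bit 11 → (0x4c8b>>11)&0x3 = 0x1
mode:3 @ bit 13 → (0x4c8b>>13)&0x7 = 0x2  ←

2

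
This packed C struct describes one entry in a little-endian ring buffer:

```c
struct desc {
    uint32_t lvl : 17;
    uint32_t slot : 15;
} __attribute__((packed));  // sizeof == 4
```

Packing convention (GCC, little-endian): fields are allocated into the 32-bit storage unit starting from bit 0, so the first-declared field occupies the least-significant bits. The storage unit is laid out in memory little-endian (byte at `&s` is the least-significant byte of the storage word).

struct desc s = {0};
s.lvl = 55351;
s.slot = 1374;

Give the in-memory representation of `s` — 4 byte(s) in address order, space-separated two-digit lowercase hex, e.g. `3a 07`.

37 d8 bc 0a

[0+:17] lvl=55351 & 0x1ffff = 0xd837; word=0x0000d837
[17+:15] slot=1374 & 0x7fff = 0x55e; word=0x0abcd837
word = 0x0abcd837 → little-endian bytes:
  [0]=0x37  [1]=0xd8  [2]=0xbc  [3]=0x0a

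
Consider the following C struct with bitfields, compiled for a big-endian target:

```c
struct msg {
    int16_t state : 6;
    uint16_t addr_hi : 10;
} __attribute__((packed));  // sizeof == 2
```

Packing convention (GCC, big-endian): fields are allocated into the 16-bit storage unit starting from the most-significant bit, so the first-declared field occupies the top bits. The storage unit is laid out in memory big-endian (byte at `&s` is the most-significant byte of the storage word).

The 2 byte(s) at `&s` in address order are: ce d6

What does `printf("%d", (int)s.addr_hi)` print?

[0]=0xce [1]=0xd6 (big-endian) → word 0xced6
state:6 @ bit 10 → (0xced6>>10)&0x3f = 0x33
addr_hi:10 @ bit 0 → (0xced6>>0)&0x3ff = 0x2d6  ←

726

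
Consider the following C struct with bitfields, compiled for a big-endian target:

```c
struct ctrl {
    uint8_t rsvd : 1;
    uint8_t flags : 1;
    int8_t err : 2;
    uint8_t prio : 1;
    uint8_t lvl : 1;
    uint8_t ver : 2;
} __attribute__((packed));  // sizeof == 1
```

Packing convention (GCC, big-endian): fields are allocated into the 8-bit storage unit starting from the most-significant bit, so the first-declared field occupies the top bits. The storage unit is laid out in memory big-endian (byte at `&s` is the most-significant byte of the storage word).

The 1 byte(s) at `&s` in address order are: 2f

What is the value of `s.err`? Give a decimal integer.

-2

[0]=0x2f (big-endian) → word 0x2f
rsvd:1 @ bit 7 → (0x2f>>7)&0x1 = 0x0
flags:1 @ bit 6 → (0x2f>>6)&0x1 = 0x0
err:2 @ bit 4 → (0x2f>>4)&0x3 = 0x2  ←
prio:1 @ bit 3 → (0x2f>>3)&0x1 = 0x1
lvl:1 @ bit 2 → (0x2f>>2)&0x1 = 0x1
ver:2 @ bit 0 → (0x2f>>0)&0x3 = 0x3
err signed 2b, MSB=1: 2 - 4 = -2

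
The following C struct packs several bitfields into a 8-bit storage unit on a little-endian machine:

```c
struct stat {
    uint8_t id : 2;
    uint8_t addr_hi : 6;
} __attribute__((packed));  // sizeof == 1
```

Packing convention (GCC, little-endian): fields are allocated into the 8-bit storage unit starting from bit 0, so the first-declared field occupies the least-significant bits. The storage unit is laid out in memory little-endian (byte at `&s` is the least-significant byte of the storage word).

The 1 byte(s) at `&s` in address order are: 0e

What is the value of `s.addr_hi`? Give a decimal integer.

[0]=0x0e (little-endian) → word 0x0e
id [0+:2] = (word>>0) & 0x3 = 2
addr_hi [2+:6] = (word>>2) & 0x3f = 3  ←

3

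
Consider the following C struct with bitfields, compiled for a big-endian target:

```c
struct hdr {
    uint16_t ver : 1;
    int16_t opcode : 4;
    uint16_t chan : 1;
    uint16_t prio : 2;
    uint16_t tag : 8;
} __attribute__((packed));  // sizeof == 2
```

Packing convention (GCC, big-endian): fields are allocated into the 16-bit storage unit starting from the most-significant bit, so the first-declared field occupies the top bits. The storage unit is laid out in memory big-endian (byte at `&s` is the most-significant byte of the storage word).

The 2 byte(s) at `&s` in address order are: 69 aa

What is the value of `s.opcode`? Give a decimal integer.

[0]=0x69 [1]=0xaa (big-endian) → word 0x69aa
ver:1 @ bit 15 → (0x69aa>>15)&0x1 = 0x0
opcode:4 @ bit 11 → (0x69aa>>11)&0xf = 0xd  ←
chan:1 @ bit 10 → (0x69aa>>10)&0x1 = 0x0
prio:2 @ bit 8 → (0x69aa>>8)&0x3 = 0x1
tag:8 @ bit 0 → (0x69aa>>0)&0xff = 0xaa
opcode signed 4b, MSB=1: 13 - 16 = -3

-3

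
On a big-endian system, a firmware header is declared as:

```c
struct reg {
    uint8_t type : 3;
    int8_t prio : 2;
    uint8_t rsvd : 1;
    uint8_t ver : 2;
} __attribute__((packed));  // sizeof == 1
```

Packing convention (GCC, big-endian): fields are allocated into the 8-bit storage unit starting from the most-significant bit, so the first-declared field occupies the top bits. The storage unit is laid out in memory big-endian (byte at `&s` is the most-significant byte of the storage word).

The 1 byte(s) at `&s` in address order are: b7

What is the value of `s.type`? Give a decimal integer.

5

[0]=0xb7 (big-endian) → word 0xb7
type:3 @ bit 5 → (0xb7>>5)&0x7 = 0x5  ←
prio:2 @ bit 3 → (0xb7>>3)&0x3 = 0x2
rsvd:1 @ bit 2 → (0xb7>>2)&0x1 = 0x1
ver:2 @ bit 0 → (0xb7>>0)&0x3 = 0x3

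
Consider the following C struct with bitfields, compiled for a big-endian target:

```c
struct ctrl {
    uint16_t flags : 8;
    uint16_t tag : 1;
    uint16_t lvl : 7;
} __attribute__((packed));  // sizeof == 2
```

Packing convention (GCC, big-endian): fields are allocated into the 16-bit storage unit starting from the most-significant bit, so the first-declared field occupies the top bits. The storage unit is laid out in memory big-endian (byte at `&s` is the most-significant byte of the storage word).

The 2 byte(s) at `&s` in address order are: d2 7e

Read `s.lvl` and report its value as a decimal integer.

[0]=0xd2 [1]=0x7e (big-endian) → word 0xd27e
flags:8 @ bit 8 → (0xd27e>>8)&0xff = 0xd2
tag:1 @ bit 7 → (0xd27e>>7)&0x1 = 0x0
lvl:7 @ bit 0 → (0xd27e>>0)&0x7f = 0x7e  ←

126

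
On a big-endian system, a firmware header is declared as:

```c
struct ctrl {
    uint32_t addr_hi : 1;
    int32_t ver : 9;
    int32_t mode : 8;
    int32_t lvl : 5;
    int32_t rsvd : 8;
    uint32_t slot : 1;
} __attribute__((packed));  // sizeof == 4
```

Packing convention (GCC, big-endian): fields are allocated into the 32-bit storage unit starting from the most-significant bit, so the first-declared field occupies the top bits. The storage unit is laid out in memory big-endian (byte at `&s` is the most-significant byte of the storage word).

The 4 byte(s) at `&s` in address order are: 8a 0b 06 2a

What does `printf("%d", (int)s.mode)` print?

44

[0]=0x8a [1]=0x0b [2]=0x06 [3]=0x2a (big-endian) → word 0x8a0b062a
addr_hi:1 @ bit 31 → (0x8a0b062a>>31)&0x1 = 0x1
ver:9 @ bit 22 → (0x8a0b062a>>22)&0x1ff = 0x28
mode:8 @ bit 14 → (0x8a0b062a>>14)&0xff = 0x2c  ←
lvl:5 @ bit 9 → (0x8a0b062a>>9)&0x1f = 0x3
rsvd:8 @ bit 1 → (0x8a0b062a>>1)&0xff = 0x15
slot:1 @ bit 0 → (0x8a0b062a>>0)&0x1 = 0x0
mode signed 8b, MSB=0: value = 44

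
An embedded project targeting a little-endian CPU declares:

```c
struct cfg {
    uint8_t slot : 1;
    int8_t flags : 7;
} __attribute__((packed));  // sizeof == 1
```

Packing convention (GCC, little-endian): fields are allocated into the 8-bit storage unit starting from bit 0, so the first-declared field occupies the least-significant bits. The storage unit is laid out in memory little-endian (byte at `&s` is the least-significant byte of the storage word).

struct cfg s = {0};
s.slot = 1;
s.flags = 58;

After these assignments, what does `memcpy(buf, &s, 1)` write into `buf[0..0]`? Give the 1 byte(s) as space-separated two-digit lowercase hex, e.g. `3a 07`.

75

slot:1 = 1 → 0x1 << 0 → word 0x01
flags:7 = 58 → 0x3a << 1 → word 0x75
word = 0x75 → little-endian bytes:
  [0]=0x75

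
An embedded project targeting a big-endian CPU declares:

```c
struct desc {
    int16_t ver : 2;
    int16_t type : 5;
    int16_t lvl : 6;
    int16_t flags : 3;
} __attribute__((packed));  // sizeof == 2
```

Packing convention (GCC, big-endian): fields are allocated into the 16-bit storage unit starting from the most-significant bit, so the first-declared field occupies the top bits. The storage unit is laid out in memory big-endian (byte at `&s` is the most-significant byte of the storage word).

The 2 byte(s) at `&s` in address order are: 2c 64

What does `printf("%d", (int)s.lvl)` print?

[0]=0x2c [1]=0x64 (big-endian) → word 0x2c64
ver [14+:2] = (word>>14) & 0x3 = 0
type [9+:5] = (word>>9) & 0x1f = 22
lvl [3+:6] = (word>>3) & 0x3f = 12  ←
flags [0+:3] = (word>>0) & 0x7 = 4
lvl signed 6b, MSB=0: value = 12

12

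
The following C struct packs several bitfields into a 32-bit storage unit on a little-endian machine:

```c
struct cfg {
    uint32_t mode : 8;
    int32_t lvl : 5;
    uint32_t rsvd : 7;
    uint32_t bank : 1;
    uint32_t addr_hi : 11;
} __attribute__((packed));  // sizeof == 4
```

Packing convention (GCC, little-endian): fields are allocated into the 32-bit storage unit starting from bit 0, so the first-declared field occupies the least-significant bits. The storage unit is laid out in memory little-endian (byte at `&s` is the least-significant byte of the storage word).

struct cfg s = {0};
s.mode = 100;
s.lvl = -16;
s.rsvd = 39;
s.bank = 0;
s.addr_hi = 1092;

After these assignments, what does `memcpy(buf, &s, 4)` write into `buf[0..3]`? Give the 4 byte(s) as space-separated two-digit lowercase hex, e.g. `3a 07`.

[0+:8] mode=100 & 0xff = 0x64; word=0x00000064
[8+:5] lvl=-16 & 0x1f = 0x10; word=0x00001064
[13+:7] rsvd=39 & 0x7f = 0x27; word=0x0004f064
[20+:1] bank=0 & 0x1 = 0x0; word=0x0004f064
[21+:11] addr_hi=1092 & 0x7ff = 0x444; word=0x8884f064
word = 0x8884f064 → little-endian bytes:
  [0]=0x64  [1]=0xf0  [2]=0x84  [3]=0x88

64 f0 84 88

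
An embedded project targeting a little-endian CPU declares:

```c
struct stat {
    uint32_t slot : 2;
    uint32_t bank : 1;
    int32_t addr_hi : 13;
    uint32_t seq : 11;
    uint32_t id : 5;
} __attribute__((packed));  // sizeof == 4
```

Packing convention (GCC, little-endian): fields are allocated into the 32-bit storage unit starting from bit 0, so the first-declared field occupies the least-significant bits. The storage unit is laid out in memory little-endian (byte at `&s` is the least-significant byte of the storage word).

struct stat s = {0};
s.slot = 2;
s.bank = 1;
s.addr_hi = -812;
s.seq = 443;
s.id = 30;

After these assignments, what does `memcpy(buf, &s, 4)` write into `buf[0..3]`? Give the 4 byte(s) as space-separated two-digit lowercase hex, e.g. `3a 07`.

a6 e6 bb f1

slot:2 = 2 → 0x2 << 0 → word 0x00000002
bank:1 = 1 → 0x1 << 2 → word 0x00000006
addr_hi:13 = -812 → 0x1cd4 << 3 → word 0x0000e6a6
seq:11 = 443 → 0x1bb << 16 → word 0x01bbe6a6
id:5 = 30 → 0x1e << 27 → word 0xf1bbe6a6
word = 0xf1bbe6a6 → little-endian bytes:
  [0]=0xa6  [1]=0xe6  [2]=0xbb  [3]=0xf1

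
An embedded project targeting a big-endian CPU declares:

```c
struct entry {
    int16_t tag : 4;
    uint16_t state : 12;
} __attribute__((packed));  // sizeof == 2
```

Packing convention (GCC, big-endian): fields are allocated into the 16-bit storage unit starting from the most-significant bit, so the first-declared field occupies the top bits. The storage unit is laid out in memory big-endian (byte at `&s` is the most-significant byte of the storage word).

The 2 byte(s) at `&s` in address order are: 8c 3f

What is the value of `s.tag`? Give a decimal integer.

[0]=0x8c [1]=0x3f (big-endian) → word 0x8c3f
tag [12+:4] = (word>>12) & 0xf = 8  ←
state [0+:12] = (word>>0) & 0xfff = 3135
tag signed 4b, MSB=1: 8 - 16 = -8

-8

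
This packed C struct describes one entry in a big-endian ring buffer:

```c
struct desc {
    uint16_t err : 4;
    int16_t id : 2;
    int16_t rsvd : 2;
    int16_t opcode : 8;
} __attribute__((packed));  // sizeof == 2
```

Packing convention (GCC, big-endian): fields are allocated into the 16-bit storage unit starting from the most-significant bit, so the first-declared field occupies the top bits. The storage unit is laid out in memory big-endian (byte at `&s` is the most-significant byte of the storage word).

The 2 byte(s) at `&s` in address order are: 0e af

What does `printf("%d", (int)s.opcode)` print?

[0]=0x0e [1]=0xaf (big-endian) → word 0x0eaf
err [12+:4] = (word>>12) & 0xf = 0
id [10+:2] = (word>>10) & 0x3 = 3
rsvd [8+:2] = (word>>8) & 0x3 = 2
opcode [0+:8] = (word>>0) & 0xff = 175  ←
opcode signed 8b, MSB=1: 175 - 256 = -81

-81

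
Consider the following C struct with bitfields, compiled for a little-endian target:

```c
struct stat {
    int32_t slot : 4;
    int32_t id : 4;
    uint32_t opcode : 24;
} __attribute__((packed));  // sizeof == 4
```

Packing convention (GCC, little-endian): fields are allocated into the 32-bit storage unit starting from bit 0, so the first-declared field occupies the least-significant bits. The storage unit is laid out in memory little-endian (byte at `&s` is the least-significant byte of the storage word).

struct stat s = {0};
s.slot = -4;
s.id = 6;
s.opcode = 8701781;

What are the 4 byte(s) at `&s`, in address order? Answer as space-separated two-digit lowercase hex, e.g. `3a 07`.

6c 55 c7 84

[0+:4] slot=-4 & 0xf = 0xc; word=0x0000000c
[4+:4] id=6 & 0xf = 0x6; word=0x0000006c
[8+:24] opcode=8701781 & 0xffffff = 0x84c755; word=0x84c7556c
word = 0x84c7556c → little-endian bytes:
  [0]=0x6c  [1]=0x55  [2]=0xc7  [3]=0x84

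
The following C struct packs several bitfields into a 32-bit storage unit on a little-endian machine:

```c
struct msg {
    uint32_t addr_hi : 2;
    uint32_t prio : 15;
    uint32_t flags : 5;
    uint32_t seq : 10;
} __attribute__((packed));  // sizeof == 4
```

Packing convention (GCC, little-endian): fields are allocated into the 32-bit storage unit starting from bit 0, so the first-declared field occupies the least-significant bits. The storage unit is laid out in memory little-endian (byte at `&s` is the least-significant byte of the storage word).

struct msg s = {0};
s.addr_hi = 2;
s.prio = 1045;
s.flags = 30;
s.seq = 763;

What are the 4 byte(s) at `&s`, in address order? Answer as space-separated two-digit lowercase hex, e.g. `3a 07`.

56 10 fc be

addr_hi:2 = 2 → 0x2 << 0 → word 0x00000002
prio:15 = 1045 → 0x415 << 2 → word 0x00001056
flags:5 = 30 → 0x1e << 17 → word 0x003c1056
seq:10 = 763 → 0x2fb << 22 → word 0xbefc1056
word = 0xbefc1056 → little-endian bytes:
  [0]=0x56  [1]=0x10  [2]=0xfc  [3]=0xbe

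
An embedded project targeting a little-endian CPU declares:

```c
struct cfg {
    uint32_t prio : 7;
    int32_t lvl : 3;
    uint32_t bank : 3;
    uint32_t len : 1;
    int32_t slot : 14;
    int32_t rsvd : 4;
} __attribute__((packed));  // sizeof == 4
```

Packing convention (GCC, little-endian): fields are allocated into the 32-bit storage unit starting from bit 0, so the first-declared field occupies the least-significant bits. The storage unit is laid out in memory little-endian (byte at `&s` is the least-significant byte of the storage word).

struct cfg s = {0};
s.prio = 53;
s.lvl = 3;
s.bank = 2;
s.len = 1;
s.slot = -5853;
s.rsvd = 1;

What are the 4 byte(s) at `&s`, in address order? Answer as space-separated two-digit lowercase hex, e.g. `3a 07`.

b5 e9 48 1a

prio:7 = 53 → 0x35 << 0 → word 0x00000035
lvl:3 = 3 → 0x3 << 7 → word 0x000001b5
bank:3 = 2 → 0x2 << 10 → word 0x000009b5
len:1 = 1 → 0x1 << 13 → word 0x000029b5
slot:14 = -5853 → 0x2923 << 14 → word 0x0a48e9b5
rsvd:4 = 1 → 0x1 << 28 → word 0x1a48e9b5
word = 0x1a48e9b5 → little-endian bytes:
  [0]=0xb5  [1]=0xe9  [2]=0x48  [3]=0x1a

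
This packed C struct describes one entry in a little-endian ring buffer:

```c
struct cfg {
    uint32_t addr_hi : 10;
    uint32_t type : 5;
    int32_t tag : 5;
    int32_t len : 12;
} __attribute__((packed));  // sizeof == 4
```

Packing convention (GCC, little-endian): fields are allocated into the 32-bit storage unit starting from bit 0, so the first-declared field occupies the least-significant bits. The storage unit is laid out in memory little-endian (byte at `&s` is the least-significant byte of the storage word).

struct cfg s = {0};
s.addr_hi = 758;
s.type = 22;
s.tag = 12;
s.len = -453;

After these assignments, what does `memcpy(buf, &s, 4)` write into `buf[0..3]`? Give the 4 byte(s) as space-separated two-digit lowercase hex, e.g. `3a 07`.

f6 5a b6 e3

addr_hi (10b) val=758 bits=0x2f6 at bit 0: 0x000002f6
type (5b) val=22 bits=0x16 at bit 10: 0x00005af6
tag (5b) val=12 bits=0xc at bit 15: 0x00065af6
len (12b) val=-453 bits=0xe3b at bit 20: 0xe3b65af6
word = 0xe3b65af6 → little-endian bytes:
  [0]=0xf6  [1]=0x5a  [2]=0xb6  [3]=0xe3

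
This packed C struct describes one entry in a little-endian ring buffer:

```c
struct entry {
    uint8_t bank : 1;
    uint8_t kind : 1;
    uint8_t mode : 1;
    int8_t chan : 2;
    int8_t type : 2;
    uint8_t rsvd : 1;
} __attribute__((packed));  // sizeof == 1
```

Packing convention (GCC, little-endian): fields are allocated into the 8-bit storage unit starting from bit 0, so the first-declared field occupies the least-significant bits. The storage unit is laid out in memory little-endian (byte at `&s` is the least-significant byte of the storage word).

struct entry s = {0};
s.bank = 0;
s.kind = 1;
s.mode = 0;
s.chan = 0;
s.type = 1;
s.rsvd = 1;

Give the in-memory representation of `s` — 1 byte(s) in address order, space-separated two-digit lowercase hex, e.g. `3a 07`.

a2

bank (1b) val=0 bits=0x0 at bit 0: 0x00
kind (1b) val=1 bits=0x1 at bit 1: 0x02
mode (1b) val=0 bits=0x0 at bit 2: 0x02
chan (2b) val=0 bits=0x0 at bit 3: 0x02
type (2b) val=1 bits=0x1 at bit 5: 0x22
rsvd (1b) val=1 bits=0x1 at bit 7: 0xa2
word = 0xa2 → little-endian bytes:
  [0]=0xa2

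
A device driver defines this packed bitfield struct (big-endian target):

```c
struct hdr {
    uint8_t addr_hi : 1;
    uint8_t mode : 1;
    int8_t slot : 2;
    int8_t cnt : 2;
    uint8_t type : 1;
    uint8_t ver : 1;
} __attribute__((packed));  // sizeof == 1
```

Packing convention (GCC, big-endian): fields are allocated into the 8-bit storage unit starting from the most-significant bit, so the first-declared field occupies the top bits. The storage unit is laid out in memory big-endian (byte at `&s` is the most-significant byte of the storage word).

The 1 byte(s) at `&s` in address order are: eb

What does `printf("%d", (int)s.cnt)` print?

[0]=0xeb (big-endian) → word 0xeb
addr_hi [7+:1] = (word>>7) & 0x1 = 1
mode [6+:1] = (word>>6) & 0x1 = 1
slot [4+:2] = (word>>4) & 0x3 = 2
cnt [2+:2] = (word>>2) & 0x3 = 2  ←
type [1+:1] = (word>>1) & 0x1 = 1
ver [0+:1] = (word>>0) & 0x1 = 1
cnt signed 2b, MSB=1: 2 - 4 = -2

-2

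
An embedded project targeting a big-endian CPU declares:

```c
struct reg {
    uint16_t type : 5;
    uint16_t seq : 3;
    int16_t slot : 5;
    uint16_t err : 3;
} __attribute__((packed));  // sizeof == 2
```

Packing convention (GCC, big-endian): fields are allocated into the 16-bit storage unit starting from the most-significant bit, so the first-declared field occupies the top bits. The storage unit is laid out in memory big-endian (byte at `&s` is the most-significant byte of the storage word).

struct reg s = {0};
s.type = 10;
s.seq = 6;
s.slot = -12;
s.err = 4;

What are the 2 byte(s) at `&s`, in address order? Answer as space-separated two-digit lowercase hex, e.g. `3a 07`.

type (5b) val=10 bits=0xa at bit 11: 0x5000
seq (3b) val=6 bits=0x6 at bit 8: 0x5600
slot (5b) val=-12 bits=0x14 at bit 3: 0x56a0
err (3b) val=4 bits=0x4 at bit 0: 0x56a4
word = 0x56a4 → big-endian bytes:
  [0]=0x56  [1]=0xa4

56 a4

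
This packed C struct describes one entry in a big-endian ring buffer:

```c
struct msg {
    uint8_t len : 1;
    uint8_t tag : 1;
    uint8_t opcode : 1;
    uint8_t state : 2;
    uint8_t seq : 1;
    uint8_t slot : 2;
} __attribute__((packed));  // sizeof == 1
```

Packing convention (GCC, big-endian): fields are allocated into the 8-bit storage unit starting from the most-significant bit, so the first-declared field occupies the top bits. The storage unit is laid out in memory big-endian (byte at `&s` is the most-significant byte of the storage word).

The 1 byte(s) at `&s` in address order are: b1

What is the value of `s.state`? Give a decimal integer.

[0]=0xb1 (big-endian) → word 0xb1
len [7+:1] = (word>>7) & 0x1 = 1
tag [6+:1] = (word>>6) & 0x1 = 0
opcode [5+:1] = (word>>5) & 0x1 = 1
state [3+:2] = (word>>3) & 0x3 = 2  ←
seq [2+:1] = (word>>2) & 0x1 = 0
slot [0+:2] = (word>>0) & 0x3 = 1

2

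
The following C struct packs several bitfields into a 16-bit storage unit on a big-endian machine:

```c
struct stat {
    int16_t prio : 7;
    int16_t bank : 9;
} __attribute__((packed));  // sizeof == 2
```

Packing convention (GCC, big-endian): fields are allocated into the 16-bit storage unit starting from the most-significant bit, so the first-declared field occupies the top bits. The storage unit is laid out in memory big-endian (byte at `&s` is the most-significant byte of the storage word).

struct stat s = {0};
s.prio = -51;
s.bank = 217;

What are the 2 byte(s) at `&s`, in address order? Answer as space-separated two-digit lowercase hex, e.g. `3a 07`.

prio (7b) val=-51 bits=0x4d at bit 9: 0x9a00
bank (9b) val=217 bits=0xd9 at bit 0: 0x9ad9
word = 0x9ad9 → big-endian bytes:
  [0]=0x9a  [1]=0xd9

9a d9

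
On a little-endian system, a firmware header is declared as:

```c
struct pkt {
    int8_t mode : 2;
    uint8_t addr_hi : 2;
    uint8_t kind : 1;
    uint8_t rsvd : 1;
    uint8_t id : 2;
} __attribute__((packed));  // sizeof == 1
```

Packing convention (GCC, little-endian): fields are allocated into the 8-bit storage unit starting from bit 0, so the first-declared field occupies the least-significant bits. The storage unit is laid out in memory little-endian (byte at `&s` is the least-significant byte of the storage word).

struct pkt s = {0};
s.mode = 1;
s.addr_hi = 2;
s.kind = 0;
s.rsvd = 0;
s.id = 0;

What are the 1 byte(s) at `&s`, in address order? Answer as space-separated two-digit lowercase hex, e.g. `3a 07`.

mode:2 = 1 → 0x1 << 0 → word 0x01
addr_hi:2 = 2 → 0x2 << 2 → word 0x09
kind:1 = 0 → 0x0 << 4 → word 0x09
rsvd:1 = 0 → 0x0 << 5 → word 0x09
id:2 = 0 → 0x0 << 6 → word 0x09
word = 0x09 → little-endian bytes:
  [0]=0x09

09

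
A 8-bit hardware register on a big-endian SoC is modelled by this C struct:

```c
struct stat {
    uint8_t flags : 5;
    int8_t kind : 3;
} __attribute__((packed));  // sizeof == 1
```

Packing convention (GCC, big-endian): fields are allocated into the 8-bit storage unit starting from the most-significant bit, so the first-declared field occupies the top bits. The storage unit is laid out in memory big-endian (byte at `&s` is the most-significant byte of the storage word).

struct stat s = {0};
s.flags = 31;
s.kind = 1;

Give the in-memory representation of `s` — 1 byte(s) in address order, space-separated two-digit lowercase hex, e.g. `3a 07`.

[3+:5] flags=31 & 0x1f = 0x1f; word=0xf8
[0+:3] kind=1 & 0x7 = 0x1; word=0xf9
word = 0xf9 → big-endian bytes:
  [0]=0xf9

f9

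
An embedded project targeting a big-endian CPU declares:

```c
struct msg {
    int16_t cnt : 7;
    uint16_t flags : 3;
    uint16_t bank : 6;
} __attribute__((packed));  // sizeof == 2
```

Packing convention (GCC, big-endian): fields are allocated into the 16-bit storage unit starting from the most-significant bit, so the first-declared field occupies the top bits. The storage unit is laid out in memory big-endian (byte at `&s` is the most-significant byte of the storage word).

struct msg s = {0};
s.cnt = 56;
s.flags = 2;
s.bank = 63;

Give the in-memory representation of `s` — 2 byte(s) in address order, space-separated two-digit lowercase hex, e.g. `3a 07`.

cnt:7 = 56 → 0x38 << 9 → word 0x7000
flags:3 = 2 → 0x2 << 6 → word 0x7080
bank:6 = 63 → 0x3f << 0 → word 0x70bf
word = 0x70bf → big-endian bytes:
  [0]=0x70  [1]=0xbf

70 bf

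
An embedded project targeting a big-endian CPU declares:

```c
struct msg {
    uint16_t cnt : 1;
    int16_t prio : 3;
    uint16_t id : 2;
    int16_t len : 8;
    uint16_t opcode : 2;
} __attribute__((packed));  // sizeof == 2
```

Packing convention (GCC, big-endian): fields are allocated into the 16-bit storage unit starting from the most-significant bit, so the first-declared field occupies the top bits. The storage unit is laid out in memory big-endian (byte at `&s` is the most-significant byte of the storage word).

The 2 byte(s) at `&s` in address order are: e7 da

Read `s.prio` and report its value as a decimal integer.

-2

[0]=0xe7 [1]=0xda (big-endian) → word 0xe7da
cnt [15+:1] = (word>>15) & 0x1 = 1
prio [12+:3] = (word>>12) & 0x7 = 6  ←
id [10+:2] = (word>>10) & 0x3 = 1
len [2+:8] = (word>>2) & 0xff = 246
opcode [0+:2] = (word>>0) & 0x3 = 2
prio signed 3b, MSB=1: 6 - 8 = -2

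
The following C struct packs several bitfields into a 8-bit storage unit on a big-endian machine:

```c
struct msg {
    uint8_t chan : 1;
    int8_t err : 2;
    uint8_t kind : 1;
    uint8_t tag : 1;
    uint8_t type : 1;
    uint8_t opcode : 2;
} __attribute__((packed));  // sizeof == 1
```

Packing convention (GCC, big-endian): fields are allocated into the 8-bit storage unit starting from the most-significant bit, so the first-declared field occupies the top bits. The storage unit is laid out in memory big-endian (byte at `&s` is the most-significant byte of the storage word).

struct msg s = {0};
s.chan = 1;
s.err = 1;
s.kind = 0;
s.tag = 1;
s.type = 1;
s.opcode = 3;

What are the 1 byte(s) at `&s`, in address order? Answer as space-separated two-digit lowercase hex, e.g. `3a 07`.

[7+:1] chan=1 & 0x1 = 0x1; word=0x80
[5+:2] err=1 & 0x3 = 0x1; word=0xa0
[4+:1] kind=0 & 0x1 = 0x0; word=0xa0
[3+:1] tag=1 & 0x1 = 0x1; word=0xa8
[2+:1] type=1 & 0x1 = 0x1; word=0xac
[0+:2] opcode=3 & 0x3 = 0x3; word=0xaf
word = 0xaf → big-endian bytes:
  [0]=0xaf

af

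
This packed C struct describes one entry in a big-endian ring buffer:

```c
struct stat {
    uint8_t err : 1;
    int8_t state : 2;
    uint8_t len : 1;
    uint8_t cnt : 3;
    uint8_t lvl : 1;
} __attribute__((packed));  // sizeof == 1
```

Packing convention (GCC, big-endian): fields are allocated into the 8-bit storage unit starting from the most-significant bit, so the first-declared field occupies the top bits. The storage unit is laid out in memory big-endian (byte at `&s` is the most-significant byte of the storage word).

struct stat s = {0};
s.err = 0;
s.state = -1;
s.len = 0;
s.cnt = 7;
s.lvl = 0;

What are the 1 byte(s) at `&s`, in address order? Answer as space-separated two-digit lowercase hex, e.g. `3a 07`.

[7+:1] err=0 & 0x1 = 0x0; word=0x00
[5+:2] state=-1 & 0x3 = 0x3; word=0x60
[4+:1] len=0 & 0x1 = 0x0; word=0x60
[1+:3] cnt=7 & 0x7 = 0x7; word=0x6e
[0+:1] lvl=0 & 0x1 = 0x0; word=0x6e
word = 0x6e → big-endian bytes:
  [0]=0x6e

6e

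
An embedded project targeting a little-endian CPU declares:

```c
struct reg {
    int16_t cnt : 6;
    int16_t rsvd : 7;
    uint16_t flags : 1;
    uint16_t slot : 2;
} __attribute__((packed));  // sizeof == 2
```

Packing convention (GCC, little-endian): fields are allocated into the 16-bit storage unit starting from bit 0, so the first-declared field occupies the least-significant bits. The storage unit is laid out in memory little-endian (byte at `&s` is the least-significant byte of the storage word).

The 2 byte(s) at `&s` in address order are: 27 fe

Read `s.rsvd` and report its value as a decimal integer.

-8

[0]=0x27 [1]=0xfe (little-endian) → word 0xfe27
cnt:6 @ bit 0 → (0xfe27>>0)&0x3f = 0x27
rsvd:7 @ bit 6 → (0xfe27>>6)&0x7f = 0x78  ←
flags:1 @ bit 13 → (0xfe27>>13)&0x1 = 0x1
slot:2 @ bit 14 → (0xfe27>>14)&0x3 = 0x3
rsvd signed 7b, MSB=1: 120 - 128 = -8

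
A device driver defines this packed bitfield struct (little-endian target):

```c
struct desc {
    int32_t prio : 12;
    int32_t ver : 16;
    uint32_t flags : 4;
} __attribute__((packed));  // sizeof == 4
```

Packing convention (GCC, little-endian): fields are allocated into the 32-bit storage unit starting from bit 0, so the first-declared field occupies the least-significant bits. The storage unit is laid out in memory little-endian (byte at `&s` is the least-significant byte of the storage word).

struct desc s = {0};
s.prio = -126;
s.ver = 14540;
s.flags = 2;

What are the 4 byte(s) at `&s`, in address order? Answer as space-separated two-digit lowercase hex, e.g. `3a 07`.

prio (12b) val=-126 bits=0xf82 at bit 0: 0x00000f82
ver (16b) val=14540 bits=0x38cc at bit 12: 0x038ccf82
flags (4b) val=2 bits=0x2 at bit 28: 0x238ccf82
word = 0x238ccf82 → little-endian bytes:
  [0]=0x82  [1]=0xcf  [2]=0x8c  [3]=0x23

82 cf 8c 23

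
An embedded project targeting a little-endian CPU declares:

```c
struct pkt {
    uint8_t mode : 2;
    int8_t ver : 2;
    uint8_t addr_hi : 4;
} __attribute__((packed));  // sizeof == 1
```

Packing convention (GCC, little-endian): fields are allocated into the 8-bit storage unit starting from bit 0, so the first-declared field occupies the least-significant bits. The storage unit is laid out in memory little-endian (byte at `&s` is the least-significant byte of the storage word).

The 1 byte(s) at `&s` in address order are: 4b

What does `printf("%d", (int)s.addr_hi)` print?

4

[0]=0x4b (little-endian) → word 0x4b
mode:2 @ bit 0 → (0x4b>>0)&0x3 = 0x3
ver:2 @ bit 2 → (0x4b>>2)&0x3 = 0x2
addr_hi:4 @ bit 4 → (0x4b>>4)&0xf = 0x4  ←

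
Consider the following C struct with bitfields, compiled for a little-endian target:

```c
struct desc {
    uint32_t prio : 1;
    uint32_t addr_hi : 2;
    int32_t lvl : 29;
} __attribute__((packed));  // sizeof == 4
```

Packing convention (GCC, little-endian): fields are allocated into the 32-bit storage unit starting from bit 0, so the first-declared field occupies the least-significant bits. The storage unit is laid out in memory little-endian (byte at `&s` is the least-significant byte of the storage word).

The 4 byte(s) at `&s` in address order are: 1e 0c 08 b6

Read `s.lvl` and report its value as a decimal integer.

[0]=0x1e [1]=0x0c [2]=0x08 [3]=0xb6 (little-endian) → word 0xb6080c1e
prio [0+:1] = (word>>0) & 0x1 = 0
addr_hi [1+:2] = (word>>1) & 0x3 = 3
lvl [3+:29] = (word>>3) & 0x1fffffff = 381747587  ←
lvl signed 29b, MSB=1: 381747587 - 536870912 = -155123325

-155123325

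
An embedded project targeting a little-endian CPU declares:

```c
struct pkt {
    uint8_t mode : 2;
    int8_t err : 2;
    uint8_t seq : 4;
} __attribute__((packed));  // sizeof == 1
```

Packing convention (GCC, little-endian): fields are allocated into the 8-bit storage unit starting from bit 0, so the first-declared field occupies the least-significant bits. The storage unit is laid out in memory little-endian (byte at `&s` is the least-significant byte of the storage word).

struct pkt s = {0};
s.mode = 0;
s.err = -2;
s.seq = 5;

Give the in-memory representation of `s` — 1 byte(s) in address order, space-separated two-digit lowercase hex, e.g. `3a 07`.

58

mode:2 = 0 → 0x0 << 0 → word 0x00
err:2 = -2 → 0x2 << 2 → word 0x08
seq:4 = 5 → 0x5 << 4 → word 0x58
word = 0x58 → little-endian bytes:
  [0]=0x58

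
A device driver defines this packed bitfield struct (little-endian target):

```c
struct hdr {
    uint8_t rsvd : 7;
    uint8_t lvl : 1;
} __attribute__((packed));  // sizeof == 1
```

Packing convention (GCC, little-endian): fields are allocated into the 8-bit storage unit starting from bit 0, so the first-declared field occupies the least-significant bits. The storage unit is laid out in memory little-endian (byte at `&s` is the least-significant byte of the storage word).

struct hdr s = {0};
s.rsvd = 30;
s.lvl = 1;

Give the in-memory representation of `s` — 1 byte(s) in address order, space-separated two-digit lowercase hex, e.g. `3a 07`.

[0+:7] rsvd=30 & 0x7f = 0x1e; word=0x1e
[7+:1] lvl=1 & 0x1 = 0x1; word=0x9e
word = 0x9e → little-endian bytes:
  [0]=0x9e

9e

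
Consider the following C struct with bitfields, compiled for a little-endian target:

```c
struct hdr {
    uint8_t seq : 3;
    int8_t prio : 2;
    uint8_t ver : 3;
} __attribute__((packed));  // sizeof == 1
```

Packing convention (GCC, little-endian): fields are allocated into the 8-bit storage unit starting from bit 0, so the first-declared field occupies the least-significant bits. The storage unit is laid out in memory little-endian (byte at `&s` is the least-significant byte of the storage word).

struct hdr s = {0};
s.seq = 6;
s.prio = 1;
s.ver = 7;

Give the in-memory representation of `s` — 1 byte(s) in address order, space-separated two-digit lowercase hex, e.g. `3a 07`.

[0+:3] seq=6 & 0x7 = 0x6; word=0x06
[3+:2] prio=1 & 0x3 = 0x1; word=0x0e
[5+:3] ver=7 & 0x7 = 0x7; word=0xee
word = 0xee → little-endian bytes:
  [0]=0xee

ee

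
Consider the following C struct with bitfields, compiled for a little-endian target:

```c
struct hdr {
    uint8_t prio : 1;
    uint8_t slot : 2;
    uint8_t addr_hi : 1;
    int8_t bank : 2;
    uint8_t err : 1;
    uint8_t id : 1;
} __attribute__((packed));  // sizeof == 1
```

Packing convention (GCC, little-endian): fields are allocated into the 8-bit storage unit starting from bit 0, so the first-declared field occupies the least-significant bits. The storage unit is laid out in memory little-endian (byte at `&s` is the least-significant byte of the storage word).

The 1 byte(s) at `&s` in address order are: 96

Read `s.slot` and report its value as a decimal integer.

[0]=0x96 (little-endian) → word 0x96
prio:1 @ bit 0 → (0x96>>0)&0x1 = 0x0
slot:2 @ bit 1 → (0x96>>1)&0x3 = 0x3  ←
addr_hi:1 @ bit 3 → (0x96>>3)&0x1 = 0x0
bank:2 @ bit 4 → (0x96>>4)&0x3 = 0x1
err:1 @ bit 6 → (0x96>>6)&0x1 = 0x0
id:1 @ bit 7 → (0x96>>7)&0x1 = 0x1

3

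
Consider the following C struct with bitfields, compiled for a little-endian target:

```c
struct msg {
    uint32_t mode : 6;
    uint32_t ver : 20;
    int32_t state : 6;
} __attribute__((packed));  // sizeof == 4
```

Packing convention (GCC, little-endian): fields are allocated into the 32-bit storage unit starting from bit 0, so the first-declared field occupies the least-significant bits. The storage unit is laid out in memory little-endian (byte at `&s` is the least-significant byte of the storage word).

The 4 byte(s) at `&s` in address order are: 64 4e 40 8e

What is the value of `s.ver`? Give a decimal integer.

590137

[0]=0x64 [1]=0x4e [2]=0x40 [3]=0x8e (little-endian) → word 0x8e404e64
mode:6 @ bit 0 → (0x8e404e64>>0)&0x3f = 0x24
ver:20 @ bit 6 → (0x8e404e64>>6)&0xfffff = 0x90139  ←
state:6 @ bit 26 → (0x8e404e64>>26)&0x3f = 0x23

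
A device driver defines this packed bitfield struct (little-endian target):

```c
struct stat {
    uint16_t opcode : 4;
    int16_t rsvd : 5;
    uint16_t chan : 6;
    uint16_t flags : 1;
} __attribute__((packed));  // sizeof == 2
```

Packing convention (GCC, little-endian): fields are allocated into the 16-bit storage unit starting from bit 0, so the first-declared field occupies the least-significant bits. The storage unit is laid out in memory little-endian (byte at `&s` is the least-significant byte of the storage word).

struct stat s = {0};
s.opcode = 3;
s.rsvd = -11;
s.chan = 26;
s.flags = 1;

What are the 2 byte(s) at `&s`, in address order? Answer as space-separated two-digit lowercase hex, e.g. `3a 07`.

53 b5

opcode (4b) val=3 bits=0x3 at bit 0: 0x0003
rsvd (5b) val=-11 bits=0x15 at bit 4: 0x0153
chan (6b) val=26 bits=0x1a at bit 9: 0x3553
flags (1b) val=1 bits=0x1 at bit 15: 0xb553
word = 0xb553 → little-endian bytes:
  [0]=0x53  [1]=0xb5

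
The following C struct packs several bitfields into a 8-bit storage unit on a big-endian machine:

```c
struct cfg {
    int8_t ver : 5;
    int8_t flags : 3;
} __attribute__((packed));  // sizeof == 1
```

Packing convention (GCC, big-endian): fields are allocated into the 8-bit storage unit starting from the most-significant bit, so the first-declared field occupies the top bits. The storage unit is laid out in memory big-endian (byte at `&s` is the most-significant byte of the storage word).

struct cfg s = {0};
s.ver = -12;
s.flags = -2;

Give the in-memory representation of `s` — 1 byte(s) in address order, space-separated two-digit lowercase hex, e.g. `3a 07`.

ver:5 = -12 → 0x14 << 3 → word 0xa0
flags:3 = -2 → 0x6 << 0 → word 0xa6
word = 0xa6 → big-endian bytes:
  [0]=0xa6

a6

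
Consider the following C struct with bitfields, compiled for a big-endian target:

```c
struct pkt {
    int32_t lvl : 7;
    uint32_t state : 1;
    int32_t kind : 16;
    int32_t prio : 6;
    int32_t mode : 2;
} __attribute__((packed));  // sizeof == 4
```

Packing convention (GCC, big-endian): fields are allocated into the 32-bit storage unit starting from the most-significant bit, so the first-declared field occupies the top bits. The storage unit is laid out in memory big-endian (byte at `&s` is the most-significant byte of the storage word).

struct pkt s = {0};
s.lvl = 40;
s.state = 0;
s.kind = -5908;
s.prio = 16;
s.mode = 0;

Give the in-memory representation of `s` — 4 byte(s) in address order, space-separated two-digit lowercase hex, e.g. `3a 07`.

lvl (7b) val=40 bits=0x28 at bit 25: 0x50000000
state (1b) val=0 bits=0x0 at bit 24: 0x50000000
kind (16b) val=-5908 bits=0xe8ec at bit 8: 0x50e8ec00
prio (6b) val=16 bits=0x10 at bit 2: 0x50e8ec40
mode (2b) val=0 bits=0x0 at bit 0: 0x50e8ec40
word = 0x50e8ec40 → big-endian bytes:
  [0]=0x50  [1]=0xe8  [2]=0xec  [3]=0x40

50 e8 ec 40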